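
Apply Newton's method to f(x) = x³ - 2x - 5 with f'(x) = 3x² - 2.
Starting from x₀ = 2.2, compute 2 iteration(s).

f(x) = x³ - 2x - 5
f'(x) = 3x² - 2
x₀ = 2.2

Newton-Raphson formula: x_{n+1} = x_n - f(x_n)/f'(x_n)

Iteration 1:
  f(2.200000) = 1.248000
  f'(2.200000) = 12.520000
  x_1 = 2.200000 - 1.248000/12.520000 = 2.100319
Iteration 2:
  f(2.100319) = 0.064589
  f'(2.100319) = 11.234026
  x_2 = 2.100319 - 0.064589/11.234026 = 2.094570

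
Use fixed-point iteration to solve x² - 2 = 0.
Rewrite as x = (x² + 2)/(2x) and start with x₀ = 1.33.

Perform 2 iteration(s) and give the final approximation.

Equation: x² - 2 = 0
Fixed-point form: x = (x² + 2)/(2x)
x₀ = 1.33

x_1 = g(1.330000) = 1.416880
x_2 = g(1.416880) = 1.414216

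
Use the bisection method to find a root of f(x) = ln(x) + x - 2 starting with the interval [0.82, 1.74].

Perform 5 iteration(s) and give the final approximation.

f(x) = ln(x) + x - 2
Initial interval: [0.82, 1.74]

Iteration 1:
  c_1 = (0.820000 + 1.740000)/2 = 1.280000
  f(c_1) = f(1.280000) = -0.473140
  f(a) × f(c) ≥ 0, new interval: [1.280000, 1.740000]
Iteration 2:
  c_2 = (1.280000 + 1.740000)/2 = 1.510000
  f(c_2) = f(1.510000) = -0.077890
  f(a) × f(c) ≥ 0, new interval: [1.510000, 1.740000]
Iteration 3:
  c_3 = (1.510000 + 1.740000)/2 = 1.625000
  f(c_3) = f(1.625000) = 0.110508
  f(a) × f(c) < 0, new interval: [1.510000, 1.625000]
Iteration 4:
  c_4 = (1.510000 + 1.625000)/2 = 1.567500
  f(c_4) = f(1.567500) = 0.016982
  f(a) × f(c) < 0, new interval: [1.510000, 1.567500]
Iteration 5:
  c_5 = (1.510000 + 1.567500)/2 = 1.538750
  f(c_5) = f(1.538750) = -0.030280
  f(a) × f(c) ≥ 0, new interval: [1.538750, 1.567500]

After 5 iteration(s), the approximation is c_5 = 1.538750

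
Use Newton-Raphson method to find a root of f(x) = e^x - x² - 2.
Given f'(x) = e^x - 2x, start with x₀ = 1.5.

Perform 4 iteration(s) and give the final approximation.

f(x) = e^x - x² - 2
f'(x) = e^x - 2x
x₀ = 1.5

Newton-Raphson formula: x_{n+1} = x_n - f(x_n)/f'(x_n)

Iteration 1:
  f(1.500000) = 0.231689
  f'(1.500000) = 1.481689
  x_1 = 1.500000 - 0.231689/1.481689 = 1.343632
Iteration 2:
  f(1.343632) = 0.027592
  f'(1.343632) = 1.145675
  x_2 = 1.343632 - 0.027592/1.145675 = 1.319548
Iteration 3:
  f(1.319548) = 0.000523
  f'(1.319548) = 1.102634
  x_3 = 1.319548 - 0.000523/1.102634 = 1.319074
Iteration 4:
  f(1.319074) = 0.000000
  f'(1.319074) = 1.101808
  x_4 = 1.319074 - 0.000000/1.101808 = 1.319074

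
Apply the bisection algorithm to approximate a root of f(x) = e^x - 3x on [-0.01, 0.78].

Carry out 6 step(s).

f(x) = e^x - 3x
Initial interval: [-0.01, 0.78]

Iteration 1:
  c_1 = (-0.010000 + 0.780000)/2 = 0.385000
  f(c_1) = f(0.385000) = 0.314614
  f(a) × f(c) ≥ 0, new interval: [0.385000, 0.780000]
Iteration 2:
  c_2 = (0.385000 + 0.780000)/2 = 0.582500
  f(c_2) = f(0.582500) = 0.043009
  f(a) × f(c) ≥ 0, new interval: [0.582500, 0.780000]
Iteration 3:
  c_3 = (0.582500 + 0.780000)/2 = 0.681250
  f(c_3) = f(0.681250) = -0.067403
  f(a) × f(c) < 0, new interval: [0.582500, 0.681250]
Iteration 4:
  c_4 = (0.582500 + 0.681250)/2 = 0.631875
  f(c_4) = f(0.631875) = -0.014491
  f(a) × f(c) < 0, new interval: [0.582500, 0.631875]
Iteration 5:
  c_5 = (0.582500 + 0.631875)/2 = 0.607187
  f(c_5) = f(0.607187) = 0.013700
  f(a) × f(c) ≥ 0, new interval: [0.607187, 0.631875]
Iteration 6:
  c_6 = (0.607187 + 0.631875)/2 = 0.619531
  f(c_6) = f(0.619531) = -0.000537
  f(a) × f(c) < 0, new interval: [0.607187, 0.619531]

After 6 iteration(s), the approximation is c_6 = 0.619531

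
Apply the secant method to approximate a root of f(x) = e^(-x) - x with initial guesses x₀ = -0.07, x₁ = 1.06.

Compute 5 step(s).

f(x) = e^(-x) - x
x₀ = -0.07, x₁ = 1.06

Secant formula: x_{n+1} = x_n - f(x_n)(x_n - x_{n-1})/(f(x_n) - f(x_{n-1}))

Iteration 1:
  f(-0.070000) = 1.142508
  f(1.060000) = -0.713544
  x_2 = 1.060000 - (-0.713544)×(1.060000 - (-0.070000))/(-0.713544 - 1.142508)
       = 0.625581
Iteration 2:
  f(1.060000) = -0.713544
  f(0.625581) = -0.090630
  x_3 = 0.625581 - (-0.090630)×(0.625581 - 1.060000)/(-0.090630 - (-0.713544))
       = 0.562375
Iteration 3:
  f(0.625581) = -0.090630
  f(0.562375) = 0.007478
  x_4 = 0.562375 - 0.007478×(0.562375 - 0.625581)/(0.007478 - (-0.090630))
       = 0.567193
Iteration 4:
  f(0.562375) = 0.007478
  f(0.567193) = -0.000078
  x_5 = 0.567193 - (-0.000078)×(0.567193 - 0.562375)/(-0.000078 - 0.007478)
       = 0.567143
Iteration 5:
  f(0.567193) = -0.000078
  f(0.567143) = 0.000000
  x_6 = 0.567143 - 0.000000×(0.567143 - 0.567193)/(0.000000 - (-0.000078))
       = 0.567143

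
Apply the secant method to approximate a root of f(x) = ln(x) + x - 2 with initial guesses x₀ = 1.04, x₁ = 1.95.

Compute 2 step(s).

f(x) = ln(x) + x - 2
x₀ = 1.04, x₁ = 1.95

Secant formula: x_{n+1} = x_n - f(x_n)(x_n - x_{n-1})/(f(x_n) - f(x_{n-1}))

Iteration 1:
  f(1.040000) = -0.920779
  f(1.950000) = 0.617829
  x_2 = 1.950000 - 0.617829×(1.950000 - 1.040000)/(0.617829 - (-0.920779))
       = 1.584589
Iteration 2:
  f(1.950000) = 0.617829
  f(1.584589) = 0.044914
  x_3 = 1.584589 - 0.044914×(1.584589 - 1.950000)/(0.044914 - 0.617829)
       = 1.555942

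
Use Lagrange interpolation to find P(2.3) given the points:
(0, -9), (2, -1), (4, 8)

Lagrange interpolation formula:
P(x) = Σ yᵢ × Lᵢ(x)
where Lᵢ(x) = Π_{j≠i} (x - xⱼ)/(xᵢ - xⱼ)

L_0(2.3) = (2.3 - 2)/(0 - 2) × (2.3 - 4)/(0 - 4) = -0.063750
L_1(2.3) = (2.3 - 0)/(2 - 0) × (2.3 - 4)/(2 - 4) = 0.977500
L_2(2.3) = (2.3 - 0)/(4 - 0) × (2.3 - 2)/(4 - 2) = 0.086250

P(2.3) = (-9)×L_0(2.3) + (-1)×L_1(2.3) + 8×L_2(2.3)
P(2.3) = 0.286250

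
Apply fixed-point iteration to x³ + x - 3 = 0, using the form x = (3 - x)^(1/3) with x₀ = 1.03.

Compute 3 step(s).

Equation: x³ + x - 3 = 0
Fixed-point form: x = (3 - x)^(1/3)
x₀ = 1.03

x_1 = g(1.030000) = 1.253590
x_2 = g(1.253590) = 1.204247
x_3 = g(1.204247) = 1.215483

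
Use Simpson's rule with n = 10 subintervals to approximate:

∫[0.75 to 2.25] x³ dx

f(x) = x³
a = 0.75, b = 2.25, n = 10
h = (b - a)/n = 0.150000

Simpson's rule: (h/3)[f(x₀) + 4f(x₁) + 2f(x₂) + ... + f(xₙ)]

x_0 = 0.7500, f(x_0) = 0.421875, coefficient = 1
x_1 = 0.9000, f(x_1) = 0.729000, coefficient = 4
x_2 = 1.0500, f(x_2) = 1.157625, coefficient = 2
x_3 = 1.2000, f(x_3) = 1.728000, coefficient = 4
x_4 = 1.3500, f(x_4) = 2.460375, coefficient = 2
x_5 = 1.5000, f(x_5) = 3.375000, coefficient = 4
x_6 = 1.6500, f(x_6) = 4.492125, coefficient = 2
x_7 = 1.8000, f(x_7) = 5.832000, coefficient = 4
x_8 = 1.9500, f(x_8) = 7.414875, coefficient = 2
x_9 = 2.1000, f(x_9) = 9.261000, coefficient = 4
x_10 = 2.2500, f(x_10) = 11.390625, coefficient = 1

I ≈ (0.150000/3) × 126.562500 = 6.328125
Exact value: 6.328125
Error: 0.000000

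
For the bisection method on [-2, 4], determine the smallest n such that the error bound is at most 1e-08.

We need (b-a)/2^n ≤ 1e-08
(4 - (-2))/2^n ≤ 1e-08
6/2^n ≤ 1e-08
2^n ≥ 600000000
n ≥ log₂(600000000) = 29.16
n ≥ 30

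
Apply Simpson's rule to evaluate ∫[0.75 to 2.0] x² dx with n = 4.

f(x) = x²
a = 0.75, b = 2.0, n = 4
h = (b - a)/n = 0.312500

Simpson's rule: (h/3)[f(x₀) + 4f(x₁) + 2f(x₂) + ... + f(xₙ)]

x_0 = 0.7500, f(x_0) = 0.562500, coefficient = 1
x_1 = 1.0625, f(x_1) = 1.128906, coefficient = 4
x_2 = 1.3750, f(x_2) = 1.890625, coefficient = 2
x_3 = 1.6875, f(x_3) = 2.847656, coefficient = 4
x_4 = 2.0000, f(x_4) = 4.000000, coefficient = 1

I ≈ (0.312500/3) × 24.250000 = 2.526042
Exact value: 2.526042
Error: 0.000000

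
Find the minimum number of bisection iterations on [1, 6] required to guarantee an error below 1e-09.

We need (b-a)/2^n ≤ 1e-09
(6 - 1)/2^n ≤ 1e-09
5/2^n ≤ 1e-09
2^n ≥ 5000000000
n ≥ log₂(5000000000) = 32.22
n ≥ 33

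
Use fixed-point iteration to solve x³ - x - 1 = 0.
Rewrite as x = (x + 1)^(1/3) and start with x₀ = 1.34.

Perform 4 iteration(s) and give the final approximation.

Equation: x³ - x - 1 = 0
Fixed-point form: x = (x + 1)^(1/3)
x₀ = 1.34

x_1 = g(1.340000) = 1.327614
x_2 = g(1.327614) = 1.325268
x_3 = g(1.325268) = 1.324822
x_4 = g(1.324822) = 1.324738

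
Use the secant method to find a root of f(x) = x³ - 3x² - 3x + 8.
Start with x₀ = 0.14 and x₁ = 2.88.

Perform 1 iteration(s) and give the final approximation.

f(x) = x³ - 3x² - 3x + 8
x₀ = 0.14, x₁ = 2.88

Secant formula: x_{n+1} = x_n - f(x_n)(x_n - x_{n-1})/(f(x_n) - f(x_{n-1}))

Iteration 1:
  f(0.140000) = 7.523944
  f(2.880000) = -1.635328
  x_2 = 2.880000 - (-1.635328)×(2.880000 - 0.140000)/(-1.635328 - 7.523944)
       = 2.390791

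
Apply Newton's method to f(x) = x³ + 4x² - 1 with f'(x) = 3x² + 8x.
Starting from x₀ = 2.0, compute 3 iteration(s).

f(x) = x³ + 4x² - 1
f'(x) = 3x² + 8x
x₀ = 2.0

Newton-Raphson formula: x_{n+1} = x_n - f(x_n)/f'(x_n)

Iteration 1:
  f(2.000000) = 23.000000
  f'(2.000000) = 28.000000
  x_1 = 2.000000 - 23.000000/28.000000 = 1.178571
Iteration 2:
  f(1.178571) = 6.193194
  f'(1.178571) = 13.595663
  x_2 = 1.178571 - 6.193194/13.595663 = 0.723044
Iteration 3:
  f(0.723044) = 1.469174
  f'(0.723044) = 7.352733
  x_3 = 0.723044 - 1.469174/7.352733 = 0.523231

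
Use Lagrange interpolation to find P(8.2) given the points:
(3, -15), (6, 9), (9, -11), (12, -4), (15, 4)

Lagrange interpolation formula:
P(x) = Σ yᵢ × Lᵢ(x)
where Lᵢ(x) = Π_{j≠i} (x - xⱼ)/(xᵢ - xⱼ)

L_0(8.2) = (8.2 - 6)/(3 - 6) × (8.2 - 9)/(3 - 9) × (8.2 - 12)/(3 - 12) × (8.2 - 15)/(3 - 15) = -0.023394
L_1(8.2) = (8.2 - 3)/(6 - 3) × (8.2 - 9)/(6 - 9) × (8.2 - 12)/(6 - 12) × (8.2 - 15)/(6 - 15) = 0.221182
L_2(8.2) = (8.2 - 3)/(9 - 3) × (8.2 - 6)/(9 - 6) × (8.2 - 12)/(9 - 12) × (8.2 - 15)/(9 - 15) = 0.912375
L_3(8.2) = (8.2 - 3)/(12 - 3) × (8.2 - 6)/(12 - 6) × (8.2 - 9)/(12 - 9) × (8.2 - 15)/(12 - 15) = -0.128053
L_4(8.2) = (8.2 - 3)/(15 - 3) × (8.2 - 6)/(15 - 6) × (8.2 - 9)/(15 - 9) × (8.2 - 12)/(15 - 12) = 0.017890

P(8.2) = (-15)×L_0(8.2) + 9×L_1(8.2) + (-11)×L_2(8.2) + (-4)×L_3(8.2) + 4×L_4(8.2)
P(8.2) = -7.110808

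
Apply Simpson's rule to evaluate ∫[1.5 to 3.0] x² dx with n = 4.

f(x) = x²
a = 1.5, b = 3.0, n = 4
h = (b - a)/n = 0.375000

Simpson's rule: (h/3)[f(x₀) + 4f(x₁) + 2f(x₂) + ... + f(xₙ)]

x_0 = 1.5000, f(x_0) = 2.250000, coefficient = 1
x_1 = 1.8750, f(x_1) = 3.515625, coefficient = 4
x_2 = 2.2500, f(x_2) = 5.062500, coefficient = 2
x_3 = 2.6250, f(x_3) = 6.890625, coefficient = 4
x_4 = 3.0000, f(x_4) = 9.000000, coefficient = 1

I ≈ (0.375000/3) × 63.000000 = 7.875000
Exact value: 7.875000
Error: 0.000000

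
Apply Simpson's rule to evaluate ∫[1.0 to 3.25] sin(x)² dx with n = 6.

f(x) = sin(x)²
a = 1.0, b = 3.25, n = 6
h = (b - a)/n = 0.375000

Simpson's rule: (h/3)[f(x₀) + 4f(x₁) + 2f(x₂) + ... + f(xₙ)]

x_0 = 1.0000, f(x_0) = 0.708073, coefficient = 1
x_1 = 1.3750, f(x_1) = 0.962151, coefficient = 4
x_2 = 1.7500, f(x_2) = 0.968228, coefficient = 2
x_3 = 2.1250, f(x_3) = 0.723044, coefficient = 4
x_4 = 2.5000, f(x_4) = 0.358169, coefficient = 2
x_5 = 2.8750, f(x_5) = 0.069404, coefficient = 4
x_6 = 3.2500, f(x_6) = 0.011706, coefficient = 1

I ≈ (0.375000/3) × 10.390969 = 1.298871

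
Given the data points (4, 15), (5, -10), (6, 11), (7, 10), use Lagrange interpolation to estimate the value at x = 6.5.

Lagrange interpolation formula:
P(x) = Σ yᵢ × Lᵢ(x)
where Lᵢ(x) = Π_{j≠i} (x - xⱼ)/(xᵢ - xⱼ)

L_0(6.5) = (6.5 - 5)/(4 - 5) × (6.5 - 6)/(4 - 6) × (6.5 - 7)/(4 - 7) = 0.062500
L_1(6.5) = (6.5 - 4)/(5 - 4) × (6.5 - 6)/(5 - 6) × (6.5 - 7)/(5 - 7) = -0.312500
L_2(6.5) = (6.5 - 4)/(6 - 4) × (6.5 - 5)/(6 - 5) × (6.5 - 7)/(6 - 7) = 0.937500
L_3(6.5) = (6.5 - 4)/(7 - 4) × (6.5 - 5)/(7 - 5) × (6.5 - 6)/(7 - 6) = 0.312500

P(6.5) = 15×L_0(6.5) + (-10)×L_1(6.5) + 11×L_2(6.5) + 10×L_3(6.5)
P(6.5) = 17.500000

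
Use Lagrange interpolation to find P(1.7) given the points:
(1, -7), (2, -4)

Lagrange interpolation formula:
P(x) = Σ yᵢ × Lᵢ(x)
where Lᵢ(x) = Π_{j≠i} (x - xⱼ)/(xᵢ - xⱼ)

L_0(1.7) = (1.7 - 2)/(1 - 2) = 0.300000
L_1(1.7) = (1.7 - 1)/(2 - 1) = 0.700000

P(1.7) = (-7)×L_0(1.7) + (-4)×L_1(1.7)
P(1.7) = -4.900000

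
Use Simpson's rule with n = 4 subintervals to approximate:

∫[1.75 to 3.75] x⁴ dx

f(x) = x⁴
a = 1.75, b = 3.75, n = 4
h = (b - a)/n = 0.500000

Simpson's rule: (h/3)[f(x₀) + 4f(x₁) + 2f(x₂) + ... + f(xₙ)]

x_0 = 1.7500, f(x_0) = 9.378906, coefficient = 1
x_1 = 2.2500, f(x_1) = 25.628906, coefficient = 4
x_2 = 2.7500, f(x_2) = 57.191406, coefficient = 2
x_3 = 3.2500, f(x_3) = 111.566406, coefficient = 4
x_4 = 3.7500, f(x_4) = 197.753906, coefficient = 1

I ≈ (0.500000/3) × 870.296875 = 145.049479
Exact value: 145.032813
Error: 0.016667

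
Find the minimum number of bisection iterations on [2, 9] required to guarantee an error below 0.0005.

We need (b-a)/2^n ≤ 0.0005
(9 - 2)/2^n ≤ 0.0005
7/2^n ≤ 0.0005
2^n ≥ 14000
n ≥ log₂(14000) = 13.77
n ≥ 14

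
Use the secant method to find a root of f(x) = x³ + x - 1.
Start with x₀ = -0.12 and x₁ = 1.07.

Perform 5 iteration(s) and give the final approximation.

f(x) = x³ + x - 1
x₀ = -0.12, x₁ = 1.07

Secant formula: x_{n+1} = x_n - f(x_n)(x_n - x_{n-1})/(f(x_n) - f(x_{n-1}))

Iteration 1:
  f(-0.120000) = -1.121728
  f(1.070000) = 1.295043
  x_2 = 1.070000 - 1.295043×(1.070000 - (-0.120000))/(1.295043 - (-1.121728))
       = 0.432330
Iteration 2:
  f(1.070000) = 1.295043
  f(0.432330) = -0.486863
  x_3 = 0.432330 - (-0.486863)×(0.432330 - 1.070000)/(-0.486863 - 1.295043)
       = 0.606558
Iteration 3:
  f(0.432330) = -0.486863
  f(0.606558) = -0.170281
  x_4 = 0.606558 - (-0.170281)×(0.606558 - 0.432330)/(-0.170281 - (-0.486863))
       = 0.700271
Iteration 4:
  f(0.606558) = -0.170281
  f(0.700271) = 0.043669
  x_5 = 0.700271 - 0.043669×(0.700271 - 0.606558)/(0.043669 - (-0.170281))
       = 0.681143
Iteration 5:
  f(0.700271) = 0.043669
  f(0.681143) = -0.002836
  x_6 = 0.681143 - (-0.002836)×(0.681143 - 0.700271)/(-0.002836 - 0.043669)
       = 0.682310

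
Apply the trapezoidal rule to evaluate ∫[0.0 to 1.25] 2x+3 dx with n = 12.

f(x) = 2x+3
a = 0.0, b = 1.25, n = 12
h = (b - a)/n = 0.104167

Trapezoidal rule: (h/2)[f(x₀) + 2f(x₁) + 2f(x₂) + ... + f(xₙ)]

x_0 = 0.0000, f(x_0) = 3.000000, coefficient = 1
x_1 = 0.1042, f(x_1) = 3.208333, coefficient = 2
x_2 = 0.2083, f(x_2) = 3.416667, coefficient = 2
x_3 = 0.3125, f(x_3) = 3.625000, coefficient = 2
x_4 = 0.4167, f(x_4) = 3.833333, coefficient = 2
x_5 = 0.5208, f(x_5) = 4.041667, coefficient = 2
x_6 = 0.6250, f(x_6) = 4.250000, coefficient = 2
x_7 = 0.7292, f(x_7) = 4.458333, coefficient = 2
x_8 = 0.8333, f(x_8) = 4.666667, coefficient = 2
x_9 = 0.9375, f(x_9) = 4.875000, coefficient = 2
x_10 = 1.0417, f(x_10) = 5.083333, coefficient = 2
x_11 = 1.1458, f(x_11) = 5.291667, coefficient = 2
x_12 = 1.2500, f(x_12) = 5.500000, coefficient = 1

I ≈ (0.104167/2) × 102.000000 = 5.312500
Exact value: 5.312500
Error: 0.000000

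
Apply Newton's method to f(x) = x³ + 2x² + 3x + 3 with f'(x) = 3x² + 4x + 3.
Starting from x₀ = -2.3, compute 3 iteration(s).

f(x) = x³ + 2x² + 3x + 3
f'(x) = 3x² + 4x + 3
x₀ = -2.3

Newton-Raphson formula: x_{n+1} = x_n - f(x_n)/f'(x_n)

Iteration 1:
  f(-2.300000) = -5.487000
  f'(-2.300000) = 9.670000
  x_1 = -2.300000 - (-5.487000)/9.670000 = -1.732575
Iteration 2:
  f(-1.732575) = -1.394964
  f'(-1.732575) = 5.075148
  x_2 = -1.732575 - (-1.394964)/5.075148 = -1.457713
Iteration 3:
  f(-1.457713) = -0.220819
  f'(-1.457713) = 3.543931
  x_3 = -1.457713 - (-0.220819)/3.543931 = -1.395404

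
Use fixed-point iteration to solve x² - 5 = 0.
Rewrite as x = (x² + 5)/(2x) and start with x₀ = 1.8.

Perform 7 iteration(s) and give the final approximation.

Equation: x² - 5 = 0
Fixed-point form: x = (x² + 5)/(2x)
x₀ = 1.8

x_1 = g(1.800000) = 2.288889
x_2 = g(2.288889) = 2.236677
x_3 = g(2.236677) = 2.236068
x_4 = g(2.236068) = 2.236068
x_5 = g(2.236068) = 2.236068
x_6 = g(2.236068) = 2.236068
x_7 = g(2.236068) = 2.236068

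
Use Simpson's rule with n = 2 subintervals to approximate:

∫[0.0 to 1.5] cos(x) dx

f(x) = cos(x)
a = 0.0, b = 1.5, n = 2
h = (b - a)/n = 0.750000

Simpson's rule: (h/3)[f(x₀) + 4f(x₁) + 2f(x₂) + ... + f(xₙ)]

x_0 = 0.0000, f(x_0) = 1.000000, coefficient = 1
x_1 = 0.7500, f(x_1) = 0.731689, coefficient = 4
x_2 = 1.5000, f(x_2) = 0.070737, coefficient = 1

I ≈ (0.750000/3) × 3.997493 = 0.999373
Exact value: 0.997495
Error: 0.001878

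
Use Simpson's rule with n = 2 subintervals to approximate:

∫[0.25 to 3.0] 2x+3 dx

f(x) = 2x+3
a = 0.25, b = 3.0, n = 2
h = (b - a)/n = 1.375000

Simpson's rule: (h/3)[f(x₀) + 4f(x₁) + 2f(x₂) + ... + f(xₙ)]

x_0 = 0.2500, f(x_0) = 3.500000, coefficient = 1
x_1 = 1.6250, f(x_1) = 6.250000, coefficient = 4
x_2 = 3.0000, f(x_2) = 9.000000, coefficient = 1

I ≈ (1.375000/3) × 37.500000 = 17.187500
Exact value: 17.187500
Error: 0.000000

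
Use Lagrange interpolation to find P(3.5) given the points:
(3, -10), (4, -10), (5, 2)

Lagrange interpolation formula:
P(x) = Σ yᵢ × Lᵢ(x)
where Lᵢ(x) = Π_{j≠i} (x - xⱼ)/(xᵢ - xⱼ)

L_0(3.5) = (3.5 - 4)/(3 - 4) × (3.5 - 5)/(3 - 5) = 0.375000
L_1(3.5) = (3.5 - 3)/(4 - 3) × (3.5 - 5)/(4 - 5) = 0.750000
L_2(3.5) = (3.5 - 3)/(5 - 3) × (3.5 - 4)/(5 - 4) = -0.125000

P(3.5) = (-10)×L_0(3.5) + (-10)×L_1(3.5) + 2×L_2(3.5)
P(3.5) = -11.500000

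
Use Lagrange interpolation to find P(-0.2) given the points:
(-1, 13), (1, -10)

Lagrange interpolation formula:
P(x) = Σ yᵢ × Lᵢ(x)
where Lᵢ(x) = Π_{j≠i} (x - xⱼ)/(xᵢ - xⱼ)

L_0(-0.2) = (-0.2 - 1)/(-1 - 1) = 0.600000
L_1(-0.2) = (-0.2 - (-1))/(1 - (-1)) = 0.400000

P(-0.2) = 13×L_0(-0.2) + (-10)×L_1(-0.2)
P(-0.2) = 3.800000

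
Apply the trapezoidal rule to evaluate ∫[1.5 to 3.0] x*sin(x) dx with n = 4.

f(x) = x*sin(x)
a = 1.5, b = 3.0, n = 4
h = (b - a)/n = 0.375000

Trapezoidal rule: (h/2)[f(x₀) + 2f(x₁) + 2f(x₂) + ... + f(xₙ)]

x_0 = 1.5000, f(x_0) = 1.496242, coefficient = 1
x_1 = 1.8750, f(x_1) = 1.788911, coefficient = 2
x_2 = 2.2500, f(x_2) = 1.750665, coefficient = 2
x_3 = 2.6250, f(x_3) = 1.296541, coefficient = 2
x_4 = 3.0000, f(x_4) = 0.423360, coefficient = 1

I ≈ (0.375000/2) × 11.591835 = 2.173469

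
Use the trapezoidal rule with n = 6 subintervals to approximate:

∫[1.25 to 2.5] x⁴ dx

f(x) = x⁴
a = 1.25, b = 2.5, n = 6
h = (b - a)/n = 0.208333

Trapezoidal rule: (h/2)[f(x₀) + 2f(x₁) + 2f(x₂) + ... + f(xₙ)]

x_0 = 1.2500, f(x_0) = 2.441406, coefficient = 1
x_1 = 1.4583, f(x_1) = 4.523006, coefficient = 2
x_2 = 1.6667, f(x_2) = 7.716049, coefficient = 2
x_3 = 1.8750, f(x_3) = 12.359619, coefficient = 2
x_4 = 2.0833, f(x_4) = 18.838011, coefficient = 2
x_5 = 2.2917, f(x_5) = 27.580732, coefficient = 2
x_6 = 2.5000, f(x_6) = 39.062500, coefficient = 1

I ≈ (0.208333/2) × 183.538743 = 19.118619
Exact value: 18.920898
Error: 0.197721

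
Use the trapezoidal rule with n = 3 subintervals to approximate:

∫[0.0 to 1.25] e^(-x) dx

f(x) = e^(-x)
a = 0.0, b = 1.25, n = 3
h = (b - a)/n = 0.416667

Trapezoidal rule: (h/2)[f(x₀) + 2f(x₁) + 2f(x₂) + ... + f(xₙ)]

x_0 = 0.0000, f(x_0) = 1.000000, coefficient = 1
x_1 = 0.4167, f(x_1) = 0.659241, coefficient = 2
x_2 = 0.8333, f(x_2) = 0.434598, coefficient = 2
x_3 = 1.2500, f(x_3) = 0.286505, coefficient = 1

I ≈ (0.416667/2) × 3.474182 = 0.723788
Exact value: 0.713495
Error: 0.010293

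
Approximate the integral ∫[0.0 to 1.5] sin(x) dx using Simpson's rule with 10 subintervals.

f(x) = sin(x)
a = 0.0, b = 1.5, n = 10
h = (b - a)/n = 0.150000

Simpson's rule: (h/3)[f(x₀) + 4f(x₁) + 2f(x₂) + ... + f(xₙ)]

x_0 = 0.0000, f(x_0) = 0.000000, coefficient = 1
x_1 = 0.1500, f(x_1) = 0.149438, coefficient = 4
x_2 = 0.3000, f(x_2) = 0.295520, coefficient = 2
x_3 = 0.4500, f(x_3) = 0.434966, coefficient = 4
x_4 = 0.6000, f(x_4) = 0.564642, coefficient = 2
x_5 = 0.7500, f(x_5) = 0.681639, coefficient = 4
x_6 = 0.9000, f(x_6) = 0.783327, coefficient = 2
x_7 = 1.0500, f(x_7) = 0.867423, coefficient = 4
x_8 = 1.2000, f(x_8) = 0.932039, coefficient = 2
x_9 = 1.3500, f(x_9) = 0.975723, coefficient = 4
x_10 = 1.5000, f(x_10) = 0.997495, coefficient = 1

I ≈ (0.150000/3) × 18.585308 = 0.929265
Exact value: 0.929263
Error: 0.000003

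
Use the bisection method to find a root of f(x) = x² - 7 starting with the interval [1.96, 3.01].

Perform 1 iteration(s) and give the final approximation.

f(x) = x² - 7
Initial interval: [1.96, 3.01]

Iteration 1:
  c_1 = (1.960000 + 3.010000)/2 = 2.485000
  f(c_1) = f(2.485000) = -0.824775
  f(a) × f(c) ≥ 0, new interval: [2.485000, 3.010000]

After 1 iteration(s), the approximation is c_1 = 2.485000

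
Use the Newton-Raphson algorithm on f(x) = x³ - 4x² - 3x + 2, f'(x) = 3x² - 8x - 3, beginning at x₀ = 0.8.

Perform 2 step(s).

f(x) = x³ - 4x² - 3x + 2
f'(x) = 3x² - 8x - 3
x₀ = 0.8

Newton-Raphson formula: x_{n+1} = x_n - f(x_n)/f'(x_n)

Iteration 1:
  f(0.800000) = -2.448000
  f'(0.800000) = -7.480000
  x_1 = 0.800000 - (-2.448000)/(-7.480000) = 0.472727
Iteration 2:
  f(0.472727) = -0.206425
  f'(0.472727) = -6.111405
  x_2 = 0.472727 - (-0.206425)/(-6.111405) = 0.438950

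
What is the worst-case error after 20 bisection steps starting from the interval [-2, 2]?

Bisection error bound: |error| ≤ (b-a)/2^n
|error| ≤ (2 - (-2))/2^20 = 4/2^20
|error| ≤ 0.0000038147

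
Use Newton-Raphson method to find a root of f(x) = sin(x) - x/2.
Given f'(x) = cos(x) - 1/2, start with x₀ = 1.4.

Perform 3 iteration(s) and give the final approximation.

f(x) = sin(x) - x/2
f'(x) = cos(x) - 1/2
x₀ = 1.4

Newton-Raphson formula: x_{n+1} = x_n - f(x_n)/f'(x_n)

Iteration 1:
  f(1.400000) = 0.285450
  f'(1.400000) = -0.330033
  x_1 = 1.400000 - 0.285450/(-0.330033) = 2.264913
Iteration 2:
  f(2.264913) = -0.363838
  f'(2.264913) = -1.139707
  x_2 = 2.264913 - (-0.363838)/(-1.139707) = 1.945675
Iteration 3:
  f(1.945675) = -0.042286
  f'(1.945675) = -0.866160
  x_3 = 1.945675 - (-0.042286)/(-0.866160) = 1.896856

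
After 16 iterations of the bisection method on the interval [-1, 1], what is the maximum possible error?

Bisection error bound: |error| ≤ (b-a)/2^n
|error| ≤ (1 - (-1))/2^16 = 2/2^16
|error| ≤ 0.0000305176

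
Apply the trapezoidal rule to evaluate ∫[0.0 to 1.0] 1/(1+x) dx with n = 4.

f(x) = 1/(1+x)
a = 0.0, b = 1.0, n = 4
h = (b - a)/n = 0.250000

Trapezoidal rule: (h/2)[f(x₀) + 2f(x₁) + 2f(x₂) + ... + f(xₙ)]

x_0 = 0.0000, f(x_0) = 1.000000, coefficient = 1
x_1 = 0.2500, f(x_1) = 0.800000, coefficient = 2
x_2 = 0.5000, f(x_2) = 0.666667, coefficient = 2
x_3 = 0.7500, f(x_3) = 0.571429, coefficient = 2
x_4 = 1.0000, f(x_4) = 0.500000, coefficient = 1

I ≈ (0.250000/2) × 5.576190 = 0.697024
Exact value: 0.693147
Error: 0.003877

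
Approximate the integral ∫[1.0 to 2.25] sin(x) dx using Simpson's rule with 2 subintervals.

f(x) = sin(x)
a = 1.0, b = 2.25, n = 2
h = (b - a)/n = 0.625000

Simpson's rule: (h/3)[f(x₀) + 4f(x₁) + 2f(x₂) + ... + f(xₙ)]

x_0 = 1.0000, f(x_0) = 0.841471, coefficient = 1
x_1 = 1.6250, f(x_1) = 0.998531, coefficient = 4
x_2 = 2.2500, f(x_2) = 0.778073, coefficient = 1

I ≈ (0.625000/3) × 5.613670 = 1.169514
Exact value: 1.168476
Error: 0.001039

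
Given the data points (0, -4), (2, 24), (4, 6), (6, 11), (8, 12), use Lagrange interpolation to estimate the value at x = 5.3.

Lagrange interpolation formula:
P(x) = Σ yᵢ × Lᵢ(x)
where Lᵢ(x) = Π_{j≠i} (x - xⱼ)/(xᵢ - xⱼ)

L_0(5.3) = (5.3 - 2)/(0 - 2) × (5.3 - 4)/(0 - 4) × (5.3 - 6)/(0 - 6) × (5.3 - 8)/(0 - 8) = 0.021115
L_1(5.3) = (5.3 - 0)/(2 - 0) × (5.3 - 4)/(2 - 4) × (5.3 - 6)/(2 - 6) × (5.3 - 8)/(2 - 8) = -0.135647
L_2(5.3) = (5.3 - 0)/(4 - 0) × (5.3 - 2)/(4 - 2) × (5.3 - 6)/(4 - 6) × (5.3 - 8)/(4 - 8) = 0.516502
L_3(5.3) = (5.3 - 0)/(6 - 0) × (5.3 - 2)/(6 - 2) × (5.3 - 4)/(6 - 4) × (5.3 - 8)/(6 - 8) = 0.639478
L_4(5.3) = (5.3 - 0)/(8 - 0) × (5.3 - 2)/(8 - 2) × (5.3 - 4)/(8 - 4) × (5.3 - 6)/(8 - 6) = -0.041448

P(5.3) = (-4)×L_0(5.3) + 24×L_1(5.3) + 6×L_2(5.3) + 11×L_3(5.3) + 12×L_4(5.3)
P(5.3) = 6.295912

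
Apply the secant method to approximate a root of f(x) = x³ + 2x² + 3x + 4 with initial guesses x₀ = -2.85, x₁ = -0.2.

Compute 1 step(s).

f(x) = x³ + 2x² + 3x + 4
x₀ = -2.85, x₁ = -0.2

Secant formula: x_{n+1} = x_n - f(x_n)(x_n - x_{n-1})/(f(x_n) - f(x_{n-1}))

Iteration 1:
  f(-2.850000) = -11.454125
  f(-0.200000) = 3.472000
  x_2 = -0.200000 - 3.472000×(-0.200000 - (-2.850000))/(3.472000 - (-11.454125))
       = -0.816423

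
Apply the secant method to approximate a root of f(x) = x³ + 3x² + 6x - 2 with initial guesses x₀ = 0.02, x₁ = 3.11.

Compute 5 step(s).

f(x) = x³ + 3x² + 6x - 2
x₀ = 0.02, x₁ = 3.11

Secant formula: x_{n+1} = x_n - f(x_n)(x_n - x_{n-1})/(f(x_n) - f(x_{n-1}))

Iteration 1:
  f(0.020000) = -1.878792
  f(3.110000) = 75.756531
  x_2 = 3.110000 - 75.756531×(3.110000 - 0.020000)/(75.756531 - (-1.878792))
       = 0.094779
Iteration 2:
  f(3.110000) = 75.756531
  f(0.094779) = -1.403528
  x_3 = 0.094779 - (-1.403528)×(0.094779 - 3.110000)/(-1.403528 - 75.756531)
       = 0.149625
Iteration 3:
  f(0.094779) = -1.403528
  f(0.149625) = -1.031737
  x_4 = 0.149625 - (-1.031737)×(0.149625 - 0.094779)/(-1.031737 - (-1.403528))
       = 0.301826
Iteration 4:
  f(0.149625) = -1.031737
  f(0.301826) = 0.111752
  x_5 = 0.301826 - 0.111752×(0.301826 - 0.149625)/(0.111752 - (-1.031737))
       = 0.286952
Iteration 5:
  f(0.301826) = 0.111752
  f(0.286952) = -0.007636
  x_6 = 0.286952 - (-0.007636)×(0.286952 - 0.301826)/(-0.007636 - 0.111752)
       = 0.287903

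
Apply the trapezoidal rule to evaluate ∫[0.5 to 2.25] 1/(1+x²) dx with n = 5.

f(x) = 1/(1+x²)
a = 0.5, b = 2.25, n = 5
h = (b - a)/n = 0.350000

Trapezoidal rule: (h/2)[f(x₀) + 2f(x₁) + 2f(x₂) + ... + f(xₙ)]

x_0 = 0.5000, f(x_0) = 0.800000, coefficient = 1
x_1 = 0.8500, f(x_1) = 0.580552, coefficient = 2
x_2 = 1.2000, f(x_2) = 0.409836, coefficient = 2
x_3 = 1.5500, f(x_3) = 0.293902, coefficient = 2
x_4 = 1.9000, f(x_4) = 0.216920, coefficient = 2
x_5 = 2.2500, f(x_5) = 0.164948, coefficient = 1

I ≈ (0.350000/2) × 3.967366 = 0.694289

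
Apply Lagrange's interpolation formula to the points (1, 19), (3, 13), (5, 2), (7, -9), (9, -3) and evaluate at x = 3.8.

Lagrange interpolation formula:
P(x) = Σ yᵢ × Lᵢ(x)
where Lᵢ(x) = Π_{j≠i} (x - xⱼ)/(xᵢ - xⱼ)

L_0(3.8) = (3.8 - 3)/(1 - 3) × (3.8 - 5)/(1 - 5) × (3.8 - 7)/(1 - 7) × (3.8 - 9)/(1 - 9) = -0.041600
L_1(3.8) = (3.8 - 1)/(3 - 1) × (3.8 - 5)/(3 - 5) × (3.8 - 7)/(3 - 7) × (3.8 - 9)/(3 - 9) = 0.582400
L_2(3.8) = (3.8 - 1)/(5 - 1) × (3.8 - 3)/(5 - 3) × (3.8 - 7)/(5 - 7) × (3.8 - 9)/(5 - 9) = 0.582400
L_3(3.8) = (3.8 - 1)/(7 - 1) × (3.8 - 3)/(7 - 3) × (3.8 - 5)/(7 - 5) × (3.8 - 9)/(7 - 9) = -0.145600
L_4(3.8) = (3.8 - 1)/(9 - 1) × (3.8 - 3)/(9 - 3) × (3.8 - 5)/(9 - 5) × (3.8 - 7)/(9 - 7) = 0.022400

P(3.8) = 19×L_0(3.8) + 13×L_1(3.8) + 2×L_2(3.8) + (-9)×L_3(3.8) + (-3)×L_4(3.8)
P(3.8) = 9.188800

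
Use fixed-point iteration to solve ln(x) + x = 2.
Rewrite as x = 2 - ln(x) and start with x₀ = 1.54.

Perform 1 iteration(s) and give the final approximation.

Equation: ln(x) + x = 2
Fixed-point form: x = 2 - ln(x)
x₀ = 1.54

x_1 = g(1.540000) = 1.568218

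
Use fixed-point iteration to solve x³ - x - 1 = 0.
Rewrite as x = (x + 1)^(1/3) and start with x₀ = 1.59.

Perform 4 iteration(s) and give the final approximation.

Equation: x³ - x - 1 = 0
Fixed-point form: x = (x + 1)^(1/3)
x₀ = 1.59

x_1 = g(1.590000) = 1.373304
x_2 = g(1.373304) = 1.333883
x_3 = g(1.333883) = 1.326457
x_4 = g(1.326457) = 1.325048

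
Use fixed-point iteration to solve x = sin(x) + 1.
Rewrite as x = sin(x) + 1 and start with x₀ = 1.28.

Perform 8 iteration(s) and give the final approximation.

Equation: x = sin(x) + 1
Fixed-point form: x = sin(x) + 1
x₀ = 1.28

x_1 = g(1.280000) = 1.958016
x_2 = g(1.958016) = 1.925963
x_3 = g(1.925963) = 1.937589
x_4 = g(1.937589) = 1.933482
x_5 = g(1.933482) = 1.934947
x_6 = g(1.934947) = 1.934427
x_7 = g(1.934427) = 1.934612
x_8 = g(1.934612) = 1.934546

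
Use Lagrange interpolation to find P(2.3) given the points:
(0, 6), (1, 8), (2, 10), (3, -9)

Lagrange interpolation formula:
P(x) = Σ yᵢ × Lᵢ(x)
where Lᵢ(x) = Π_{j≠i} (x - xⱼ)/(xᵢ - xⱼ)

L_0(2.3) = (2.3 - 1)/(0 - 1) × (2.3 - 2)/(0 - 2) × (2.3 - 3)/(0 - 3) = 0.045500
L_1(2.3) = (2.3 - 0)/(1 - 0) × (2.3 - 2)/(1 - 2) × (2.3 - 3)/(1 - 3) = -0.241500
L_2(2.3) = (2.3 - 0)/(2 - 0) × (2.3 - 1)/(2 - 1) × (2.3 - 3)/(2 - 3) = 1.046500
L_3(2.3) = (2.3 - 0)/(3 - 0) × (2.3 - 1)/(3 - 1) × (2.3 - 2)/(3 - 2) = 0.149500

P(2.3) = 6×L_0(2.3) + 8×L_1(2.3) + 10×L_2(2.3) + (-9)×L_3(2.3)
P(2.3) = 7.460500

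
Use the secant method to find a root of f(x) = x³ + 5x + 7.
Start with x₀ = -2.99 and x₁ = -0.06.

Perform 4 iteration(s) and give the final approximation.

f(x) = x³ + 5x + 7
x₀ = -2.99, x₁ = -0.06

Secant formula: x_{n+1} = x_n - f(x_n)(x_n - x_{n-1})/(f(x_n) - f(x_{n-1}))

Iteration 1:
  f(-2.990000) = -34.680899
  f(-0.060000) = 6.699784
  x_2 = -0.060000 - 6.699784×(-0.060000 - (-2.990000))/(6.699784 - (-34.680899))
       = -0.534385
Iteration 2:
  f(-0.060000) = 6.699784
  f(-0.534385) = 4.175473
  x_3 = -0.534385 - 4.175473×(-0.534385 - (-0.060000))/(4.175473 - 6.699784)
       = -1.319067
Iteration 3:
  f(-0.534385) = 4.175473
  f(-1.319067) = -1.890427
  x_4 = -1.319067 - (-1.890427)×(-1.319067 - (-0.534385))/(-1.890427 - 4.175473)
       = -1.074522
Iteration 4:
  f(-1.319067) = -1.890427
  f(-1.074522) = 0.386749
  x_5 = -1.074522 - 0.386749×(-1.074522 - (-1.319067))/(0.386749 - (-1.890427))
       = -1.116055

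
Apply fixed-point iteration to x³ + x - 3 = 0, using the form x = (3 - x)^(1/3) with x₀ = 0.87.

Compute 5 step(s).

Equation: x³ + x - 3 = 0
Fixed-point form: x = (3 - x)^(1/3)
x₀ = 0.87

x_1 = g(0.870000) = 1.286648
x_2 = g(1.286648) = 1.196600
x_3 = g(1.196600) = 1.217206
x_4 = g(1.217206) = 1.212552
x_5 = g(1.212552) = 1.213606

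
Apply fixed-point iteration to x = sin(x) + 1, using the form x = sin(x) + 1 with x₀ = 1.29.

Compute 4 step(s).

Equation: x = sin(x) + 1
Fixed-point form: x = sin(x) + 1
x₀ = 1.29

x_1 = g(1.290000) = 1.960835
x_2 = g(1.960835) = 1.924894
x_3 = g(1.924894) = 1.937960
x_4 = g(1.937960) = 1.933349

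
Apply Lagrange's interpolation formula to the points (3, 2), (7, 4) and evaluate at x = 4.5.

Lagrange interpolation formula:
P(x) = Σ yᵢ × Lᵢ(x)
where Lᵢ(x) = Π_{j≠i} (x - xⱼ)/(xᵢ - xⱼ)

L_0(4.5) = (4.5 - 7)/(3 - 7) = 0.625000
L_1(4.5) = (4.5 - 3)/(7 - 3) = 0.375000

P(4.5) = 2×L_0(4.5) + 4×L_1(4.5)
P(4.5) = 2.750000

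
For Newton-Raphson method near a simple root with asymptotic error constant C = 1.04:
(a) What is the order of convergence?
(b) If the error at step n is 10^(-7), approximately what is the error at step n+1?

(a) Newton-Raphson has quadratic (order 2) convergence near simple roots.
    This means |e_{n+1}| ≈ C|e_n|².

(b) With |e_n| = 10^(-7) and C = 1.04:
    |e_{n+1}| ≈ 1.04 × (10^(-7))² = 1.04 × 10^(-14)

(a) 2 (quadratic); (b) |e_{n+1}| ≈ 1.040e-14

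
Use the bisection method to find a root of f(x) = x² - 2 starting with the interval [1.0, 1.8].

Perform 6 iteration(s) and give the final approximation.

f(x) = x² - 2
Initial interval: [1.0, 1.8]

Iteration 1:
  c_1 = (1.000000 + 1.800000)/2 = 1.400000
  f(c_1) = f(1.400000) = -0.040000
  f(a) × f(c) ≥ 0, new interval: [1.400000, 1.800000]
Iteration 2:
  c_2 = (1.400000 + 1.800000)/2 = 1.600000
  f(c_2) = f(1.600000) = 0.560000
  f(a) × f(c) < 0, new interval: [1.400000, 1.600000]
Iteration 3:
  c_3 = (1.400000 + 1.600000)/2 = 1.500000
  f(c_3) = f(1.500000) = 0.250000
  f(a) × f(c) < 0, new interval: [1.400000, 1.500000]
Iteration 4:
  c_4 = (1.400000 + 1.500000)/2 = 1.450000
  f(c_4) = f(1.450000) = 0.102500
  f(a) × f(c) < 0, new interval: [1.400000, 1.450000]
Iteration 5:
  c_5 = (1.400000 + 1.450000)/2 = 1.425000
  f(c_5) = f(1.425000) = 0.030625
  f(a) × f(c) < 0, new interval: [1.400000, 1.425000]
Iteration 6:
  c_6 = (1.400000 + 1.425000)/2 = 1.412500
  f(c_6) = f(1.412500) = -0.004844
  f(a) × f(c) ≥ 0, new interval: [1.412500, 1.425000]

After 6 iteration(s), the approximation is c_6 = 1.412500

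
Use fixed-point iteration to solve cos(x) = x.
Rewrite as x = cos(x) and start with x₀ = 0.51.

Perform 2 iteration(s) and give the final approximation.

Equation: cos(x) = x
Fixed-point form: x = cos(x)
x₀ = 0.51

x_1 = g(0.510000) = 0.872745
x_2 = g(0.872745) = 0.642726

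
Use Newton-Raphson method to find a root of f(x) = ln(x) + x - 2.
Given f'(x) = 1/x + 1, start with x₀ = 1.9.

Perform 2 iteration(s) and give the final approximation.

f(x) = ln(x) + x - 2
f'(x) = 1/x + 1
x₀ = 1.9

Newton-Raphson formula: x_{n+1} = x_n - f(x_n)/f'(x_n)

Iteration 1:
  f(1.900000) = 0.541854
  f'(1.900000) = 1.526316
  x_1 = 1.900000 - 0.541854/1.526316 = 1.544992
Iteration 2:
  f(1.544992) = -0.019989
  f'(1.544992) = 1.647252
  x_2 = 1.544992 - (-0.019989)/1.647252 = 1.557127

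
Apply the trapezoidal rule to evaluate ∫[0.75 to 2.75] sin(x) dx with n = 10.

f(x) = sin(x)
a = 0.75, b = 2.75, n = 10
h = (b - a)/n = 0.200000

Trapezoidal rule: (h/2)[f(x₀) + 2f(x₁) + 2f(x₂) + ... + f(xₙ)]

x_0 = 0.7500, f(x_0) = 0.681639, coefficient = 1
x_1 = 0.9500, f(x_1) = 0.813416, coefficient = 2
x_2 = 1.1500, f(x_2) = 0.912764, coefficient = 2
x_3 = 1.3500, f(x_3) = 0.975723, coefficient = 2
x_4 = 1.5500, f(x_4) = 0.999784, coefficient = 2
x_5 = 1.7500, f(x_5) = 0.983986, coefficient = 2
x_6 = 1.9500, f(x_6) = 0.928960, coefficient = 2
x_7 = 2.1500, f(x_7) = 0.836899, coefficient = 2
x_8 = 2.3500, f(x_8) = 0.711473, coefficient = 2
x_9 = 2.5500, f(x_9) = 0.557684, coefficient = 2
x_10 = 2.7500, f(x_10) = 0.381661, coefficient = 1

I ≈ (0.200000/2) × 16.504676 = 1.650468
Exact value: 1.655991
Error: 0.005524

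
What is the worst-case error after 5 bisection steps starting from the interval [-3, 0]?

Bisection error bound: |error| ≤ (b-a)/2^n
|error| ≤ (0 - (-3))/2^5 = 3/2^5
|error| ≤ 0.0937500000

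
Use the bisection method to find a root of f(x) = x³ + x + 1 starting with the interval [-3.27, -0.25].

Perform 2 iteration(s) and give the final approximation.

f(x) = x³ + x + 1
Initial interval: [-3.27, -0.25]

Iteration 1:
  c_1 = (-3.270000 + (-0.250000))/2 = -1.760000
  f(c_1) = f(-1.760000) = -6.211776
  f(a) × f(c) ≥ 0, new interval: [-1.760000, -0.250000]
Iteration 2:
  c_2 = (-1.760000 + (-0.250000))/2 = -1.005000
  f(c_2) = f(-1.005000) = -1.020075
  f(a) × f(c) ≥ 0, new interval: [-1.005000, -0.250000]

After 2 iteration(s), the approximation is c_2 = -1.005000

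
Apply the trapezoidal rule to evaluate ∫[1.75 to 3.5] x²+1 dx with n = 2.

f(x) = x²+1
a = 1.75, b = 3.5, n = 2
h = (b - a)/n = 0.875000

Trapezoidal rule: (h/2)[f(x₀) + 2f(x₁) + 2f(x₂) + ... + f(xₙ)]

x_0 = 1.7500, f(x_0) = 4.062500, coefficient = 1
x_1 = 2.6250, f(x_1) = 7.890625, coefficient = 2
x_2 = 3.5000, f(x_2) = 13.250000, coefficient = 1

I ≈ (0.875000/2) × 33.093750 = 14.478516
Exact value: 14.255208
Error: 0.223307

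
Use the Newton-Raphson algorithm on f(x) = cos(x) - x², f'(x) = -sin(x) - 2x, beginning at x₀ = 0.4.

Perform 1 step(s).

f(x) = cos(x) - x²
f'(x) = -sin(x) - 2x
x₀ = 0.4

Newton-Raphson formula: x_{n+1} = x_n - f(x_n)/f'(x_n)

Iteration 1:
  f(0.400000) = 0.761061
  f'(0.400000) = -1.189418
  x_1 = 0.400000 - 0.761061/(-1.189418) = 1.039860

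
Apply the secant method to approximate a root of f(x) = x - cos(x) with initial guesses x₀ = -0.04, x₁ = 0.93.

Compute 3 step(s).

f(x) = x - cos(x)
x₀ = -0.04, x₁ = 0.93

Secant formula: x_{n+1} = x_n - f(x_n)(x_n - x_{n-1})/(f(x_n) - f(x_{n-1}))

Iteration 1:
  f(-0.040000) = -1.039200
  f(0.930000) = 0.332166
  x_2 = 0.930000 - 0.332166×(0.930000 - (-0.040000))/(0.332166 - (-1.039200))
       = 0.695051
Iteration 2:
  f(0.930000) = 0.332166
  f(0.695051) = -0.072970
  x_3 = 0.695051 - (-0.072970)×(0.695051 - 0.930000)/(-0.072970 - 0.332166)
       = 0.737368
Iteration 3:
  f(0.695051) = -0.072970
  f(0.737368) = -0.002872
  x_4 = 0.737368 - (-0.002872)×(0.737368 - 0.695051)/(-0.002872 - (-0.072970))
       = 0.739102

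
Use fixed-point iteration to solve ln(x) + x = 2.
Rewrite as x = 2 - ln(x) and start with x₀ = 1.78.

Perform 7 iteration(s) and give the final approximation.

Equation: ln(x) + x = 2
Fixed-point form: x = 2 - ln(x)
x₀ = 1.78

x_1 = g(1.780000) = 1.423387
x_2 = g(1.423387) = 1.646961
x_3 = g(1.646961) = 1.501068
x_4 = g(1.501068) = 1.593823
x_5 = g(1.593823) = 1.533864
x_6 = g(1.533864) = 1.572210
x_7 = g(1.572210) = 1.547518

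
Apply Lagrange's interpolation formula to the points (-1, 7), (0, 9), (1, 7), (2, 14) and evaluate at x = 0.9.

Lagrange interpolation formula:
P(x) = Σ yᵢ × Lᵢ(x)
where Lᵢ(x) = Π_{j≠i} (x - xⱼ)/(xᵢ - xⱼ)

L_0(0.9) = (0.9 - 0)/(-1 - 0) × (0.9 - 1)/(-1 - 1) × (0.9 - 2)/(-1 - 2) = -0.016500
L_1(0.9) = (0.9 - (-1))/(0 - (-1)) × (0.9 - 1)/(0 - 1) × (0.9 - 2)/(0 - 2) = 0.104500
L_2(0.9) = (0.9 - (-1))/(1 - (-1)) × (0.9 - 0)/(1 - 0) × (0.9 - 2)/(1 - 2) = 0.940500
L_3(0.9) = (0.9 - (-1))/(2 - (-1)) × (0.9 - 0)/(2 - 0) × (0.9 - 1)/(2 - 1) = -0.028500

P(0.9) = 7×L_0(0.9) + 9×L_1(0.9) + 7×L_2(0.9) + 14×L_3(0.9)
P(0.9) = 7.009500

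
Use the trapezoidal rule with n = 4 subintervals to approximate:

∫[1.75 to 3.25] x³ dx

f(x) = x³
a = 1.75, b = 3.25, n = 4
h = (b - a)/n = 0.375000

Trapezoidal rule: (h/2)[f(x₀) + 2f(x₁) + 2f(x₂) + ... + f(xₙ)]

x_0 = 1.7500, f(x_0) = 5.359375, coefficient = 1
x_1 = 2.1250, f(x_1) = 9.595703, coefficient = 2
x_2 = 2.5000, f(x_2) = 15.625000, coefficient = 2
x_3 = 2.8750, f(x_3) = 23.763672, coefficient = 2
x_4 = 3.2500, f(x_4) = 34.328125, coefficient = 1

I ≈ (0.375000/2) × 137.656250 = 25.810547
Exact value: 25.546875
Error: 0.263672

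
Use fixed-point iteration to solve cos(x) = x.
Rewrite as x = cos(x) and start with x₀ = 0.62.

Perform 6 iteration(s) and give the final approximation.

Equation: cos(x) = x
Fixed-point form: x = cos(x)
x₀ = 0.62

x_1 = g(0.620000) = 0.813878
x_2 = g(0.813878) = 0.686684
x_3 = g(0.686684) = 0.773352
x_4 = g(0.773352) = 0.715573
x_5 = g(0.715573) = 0.754718
x_6 = g(0.754718) = 0.728465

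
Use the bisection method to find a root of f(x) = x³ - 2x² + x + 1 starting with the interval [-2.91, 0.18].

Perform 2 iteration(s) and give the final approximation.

f(x) = x³ - 2x² + x + 1
Initial interval: [-2.91, 0.18]

Iteration 1:
  c_1 = (-2.910000 + 0.180000)/2 = -1.365000
  f(c_1) = f(-1.365000) = -6.634752
  f(a) × f(c) ≥ 0, new interval: [-1.365000, 0.180000]
Iteration 2:
  c_2 = (-1.365000 + 0.180000)/2 = -0.592500
  f(c_2) = f(-0.592500) = -0.502613
  f(a) × f(c) ≥ 0, new interval: [-0.592500, 0.180000]

After 2 iteration(s), the approximation is c_2 = -0.592500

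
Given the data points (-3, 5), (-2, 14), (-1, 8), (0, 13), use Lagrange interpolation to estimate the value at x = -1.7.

Lagrange interpolation formula:
P(x) = Σ yᵢ × Lᵢ(x)
where Lᵢ(x) = Π_{j≠i} (x - xⱼ)/(xᵢ - xⱼ)

L_0(-1.7) = (-1.7 - (-2))/(-3 - (-2)) × (-1.7 - (-1))/(-3 - (-1)) × (-1.7 - 0)/(-3 - 0) = -0.059500
L_1(-1.7) = (-1.7 - (-3))/(-2 - (-3)) × (-1.7 - (-1))/(-2 - (-1)) × (-1.7 - 0)/(-2 - 0) = 0.773500
L_2(-1.7) = (-1.7 - (-3))/(-1 - (-3)) × (-1.7 - (-2))/(-1 - (-2)) × (-1.7 - 0)/(-1 - 0) = 0.331500
L_3(-1.7) = (-1.7 - (-3))/(0 - (-3)) × (-1.7 - (-2))/(0 - (-2)) × (-1.7 - (-1))/(0 - (-1)) = -0.045500

P(-1.7) = 5×L_0(-1.7) + 14×L_1(-1.7) + 8×L_2(-1.7) + 13×L_3(-1.7)
P(-1.7) = 12.592000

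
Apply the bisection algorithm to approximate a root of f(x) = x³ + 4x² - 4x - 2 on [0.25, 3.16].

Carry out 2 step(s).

f(x) = x³ + 4x² - 4x - 2
Initial interval: [0.25, 3.16]

Iteration 1:
  c_1 = (0.250000 + 3.160000)/2 = 1.705000
  f(c_1) = f(1.705000) = 7.764578
  f(a) × f(c) < 0, new interval: [0.250000, 1.705000]
Iteration 2:
  c_2 = (0.250000 + 1.705000)/2 = 0.977500
  f(c_2) = f(0.977500) = -1.153968
  f(a) × f(c) ≥ 0, new interval: [0.977500, 1.705000]

After 2 iteration(s), the approximation is c_2 = 0.977500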